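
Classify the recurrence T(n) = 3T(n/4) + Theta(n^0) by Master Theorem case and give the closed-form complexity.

Master Theorem for T(n) = 3T(n/4) + O(n^0):

a = 3, b = 4, c = 0
log_b(a) = log_4(3) = 0.7925

Case 1: c = 0 < log_4(3) = 0.7925
T(n) = O(n^(log_4 3))

For T(n) = 3T(n/4) + O(n^0): log_4(3) = 0.7925. This is Case 1 of the Master Theorem (c < log_b(a), work dominated by leaves), giving O(n^(log_4 3)).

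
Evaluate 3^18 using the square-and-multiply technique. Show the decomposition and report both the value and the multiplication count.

Computing 3^18 by squaring (build up from 3^1; each line after the first costs one multiplication):

3^1 = 3
3^2 = (3^1)^2 = 3^2 = 9
3^4 = (3^2)^2 = 9^2 = 81
3^8 = (3^4)^2 = 81^2 = 6561
3^9 = 3 * 3^8 = 3 * 6561 = 19683
3^18 = (3^9)^2 = 19683^2 = 387420489

Result: 387420489
Multiplications needed: 5 (5 lines after 3^1)

3^18 = 387420489. Using exponentiation by squaring, this requires 5 multiplications. The key idea: if the exponent is even, square the half-power; if odd, multiply by the base once.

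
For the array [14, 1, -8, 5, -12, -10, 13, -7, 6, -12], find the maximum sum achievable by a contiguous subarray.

Using Kadane's algorithm on [14, 1, -8, 5, -12, -10, 13, -7, 6, -12]:

Scanning through the array:
Position 1 (value 1): max_ending_here = 15, max_so_far = 15
Position 2 (value -8): max_ending_here = 7, max_so_far = 15
Position 3 (value 5): max_ending_here = 12, max_so_far = 15
Position 4 (value -12): max_ending_here = 0, max_so_far = 15
Position 5 (value -10): max_ending_here = -10, max_so_far = 15
Position 6 (value 13): max_ending_here = 13, max_so_far = 15
Position 7 (value -7): max_ending_here = 6, max_so_far = 15
Position 8 (value 6): max_ending_here = 12, max_so_far = 15
Position 9 (value -12): max_ending_here = 0, max_so_far = 15

Maximum subarray: [14, 1]
Maximum sum: 15

The maximum subarray is [14, 1] with sum 15. This subarray runs from index 0 to index 1.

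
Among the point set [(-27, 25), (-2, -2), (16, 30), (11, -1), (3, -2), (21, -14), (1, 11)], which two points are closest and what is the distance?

Computing all pairwise distances among 7 points:

d((-27, 25), (-2, -2)) = 36.7967
d((-27, 25), (16, 30)) = 43.2897
d((-27, 25), (11, -1)) = 46.0435
d((-27, 25), (3, -2)) = 40.3609
d((-27, 25), (21, -14)) = 61.8466
d((-27, 25), (1, 11)) = 31.305
d((-2, -2), (16, 30)) = 36.7151
d((-2, -2), (11, -1)) = 13.0384
d((-2, -2), (3, -2)) = 5.0 <-- minimum
d((-2, -2), (21, -14)) = 25.9422
d((-2, -2), (1, 11)) = 13.3417
d((16, 30), (11, -1)) = 31.4006
d((16, 30), (3, -2)) = 34.5398
d((16, 30), (21, -14)) = 44.2832
d((16, 30), (1, 11)) = 24.2074
d((11, -1), (3, -2)) = 8.0623
d((11, -1), (21, -14)) = 16.4012
d((11, -1), (1, 11)) = 15.6205
d((3, -2), (21, -14)) = 21.6333
d((3, -2), (1, 11)) = 13.1529
d((21, -14), (1, 11)) = 32.0156

Closest pair: (-2, -2) and (3, -2) with distance 5.0

The closest pair is (-2, -2) and (3, -2) with Euclidean distance 5.0. For 7 points, brute-force pairwise comparison is shown above. For large n, the divide-and-conquer algorithm (sort by x, recurse on halves, check the dividing strip) achieves O(n log n).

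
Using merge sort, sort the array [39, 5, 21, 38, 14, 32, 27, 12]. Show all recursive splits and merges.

Merge sort trace:

Split: [39, 5, 21, 38, 14, 32, 27, 12] -> [39, 5, 21, 38] and [14, 32, 27, 12]
  Split: [39, 5, 21, 38] -> [39, 5] and [21, 38]
    Split: [39, 5] -> [39] and [5]
    Merge: [39] + [5] -> [5, 39]
    Split: [21, 38] -> [21] and [38]
    Merge: [21] + [38] -> [21, 38]
  Merge: [5, 39] + [21, 38] -> [5, 21, 38, 39]
  Split: [14, 32, 27, 12] -> [14, 32] and [27, 12]
    Split: [14, 32] -> [14] and [32]
    Merge: [14] + [32] -> [14, 32]
    Split: [27, 12] -> [27] and [12]
    Merge: [27] + [12] -> [12, 27]
  Merge: [14, 32] + [12, 27] -> [12, 14, 27, 32]
Merge: [5, 21, 38, 39] + [12, 14, 27, 32] -> [5, 12, 14, 21, 27, 32, 38, 39]

Final sorted array: [5, 12, 14, 21, 27, 32, 38, 39]

The merge sort proceeds by recursively splitting the array and merging sorted halves.
After all merges, the sorted array is [5, 12, 14, 21, 27, 32, 38, 39].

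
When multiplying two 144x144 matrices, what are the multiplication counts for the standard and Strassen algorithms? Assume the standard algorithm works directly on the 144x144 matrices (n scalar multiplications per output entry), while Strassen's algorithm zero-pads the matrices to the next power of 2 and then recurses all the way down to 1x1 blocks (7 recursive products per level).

Matrix multiplication for 144x144 matrices:

Strassen's algorithm requires power-of-2 dimensions. Pad 144x144 to 256x256 (next power of 2).

Standard algorithm: 144^3 = 2985984 multiplications
Strassen's algorithm: 7^(log2(256)) = 7^8 = 5764801 multiplications
Difference: 2985984 - 5764801 = -2778817 (Strassen uses MORE here due to padding overhead — for small or just-over-power-of-2 n, padding can outweigh the per-level savings)

Standard: 2985984 multiplications (144^3). Strassen: 5764801 multiplications (7^8, after padding to 256x256). Strassen reduces 8 recursive multiplications to 7 at each level.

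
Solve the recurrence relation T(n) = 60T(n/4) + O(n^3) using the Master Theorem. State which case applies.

Master Theorem for T(n) = 60T(n/4) + O(n^3):

a = 60, b = 4, c = 3
log_b(a) = log_4(60) = 2.9534

Case 3: c = 3 > log_4(60) = 2.9534
T(n) = O(n^3) = O(n^3)

For T(n) = 60T(n/4) + O(n^3): log_4(60) = 2.9534. This is Case 3 of the Master Theorem (c > log_b(a), work dominated by root), giving O(n^3).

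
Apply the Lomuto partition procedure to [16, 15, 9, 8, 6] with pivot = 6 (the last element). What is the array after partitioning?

Lomuto partition with pivot = 6:

Initial array: [16, 15, 9, 8, 6]

arr[0]=16 > 6: no swap
arr[1]=15 > 6: no swap
arr[2]=9 > 6: no swap
arr[3]=8 > 6: no swap

Place pivot at position 0: [6, 15, 9, 8, 16]
Pivot position: 0

After partitioning with pivot 6, the array becomes [6, 15, 9, 8, 16]. The pivot is placed at index 0. All elements to the left of the pivot are <= 6, and all elements to the right are > 6.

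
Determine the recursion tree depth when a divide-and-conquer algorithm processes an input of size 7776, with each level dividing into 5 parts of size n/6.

For divide and conquer with division factor 6:

Problem sizes at each level:
Level 0: 7776
Level 1: 1296
Level 2: 216
Level 3: 36
Level 4: 6
Level 5: 1

The root is level 0 and the size-1 base case is level 5 (the tree spans levels 0 through 5, i.e. 6 levels counting the root), so the depth is the number of divisions: log_6(7776) = 5

The recursion tree depth is log_6(7776) = 5. At each level, the problem size is divided by 6, so it takes 5 divisions to reduce to a base case of size 1. The algorithm makes 5 recursive calls at each level.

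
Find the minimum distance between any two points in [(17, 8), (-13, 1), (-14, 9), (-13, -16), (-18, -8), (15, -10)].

Computing all pairwise distances among 6 points:

d((17, 8), (-13, 1)) = 30.8058
d((17, 8), (-14, 9)) = 31.0161
d((17, 8), (-13, -16)) = 38.4187
d((17, 8), (-18, -8)) = 38.4838
d((17, 8), (15, -10)) = 18.1108
d((-13, 1), (-14, 9)) = 8.0623 <-- minimum
d((-13, 1), (-13, -16)) = 17.0
d((-13, 1), (-18, -8)) = 10.2956
d((-13, 1), (15, -10)) = 30.0832
d((-14, 9), (-13, -16)) = 25.02
d((-14, 9), (-18, -8)) = 17.4642
d((-14, 9), (15, -10)) = 34.6699
d((-13, -16), (-18, -8)) = 9.434
d((-13, -16), (15, -10)) = 28.6356
d((-18, -8), (15, -10)) = 33.0606

Closest pair: (-13, 1) and (-14, 9) with distance 8.0623

The closest pair is (-13, 1) and (-14, 9) with Euclidean distance 8.0623. For 6 points, brute-force pairwise comparison is shown above. For large n, the divide-and-conquer algorithm (sort by x, recurse on halves, check the dividing strip) achieves O(n log n).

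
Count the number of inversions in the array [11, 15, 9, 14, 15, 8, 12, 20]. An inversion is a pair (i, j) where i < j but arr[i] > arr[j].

Finding inversions in [11, 15, 9, 14, 15, 8, 12, 20]:

(0, 2): arr[0]=11 > arr[2]=9
(0, 5): arr[0]=11 > arr[5]=8
(1, 2): arr[1]=15 > arr[2]=9
(1, 3): arr[1]=15 > arr[3]=14
(1, 5): arr[1]=15 > arr[5]=8
(1, 6): arr[1]=15 > arr[6]=12
(2, 5): arr[2]=9 > arr[5]=8
(3, 5): arr[3]=14 > arr[5]=8
(3, 6): arr[3]=14 > arr[6]=12
(4, 5): arr[4]=15 > arr[5]=8
(4, 6): arr[4]=15 > arr[6]=12

Total inversions: 11

The array has 11 inversion(s): (0,2), (0,5), (1,2), (1,3), (1,5), (1,6), (2,5), (3,5), (3,6), (4,5), (4,6). Each pair (i,j) satisfies i < j and arr[i] > arr[j].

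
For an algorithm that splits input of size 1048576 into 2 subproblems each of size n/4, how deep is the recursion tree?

For divide and conquer with division factor 4:

Problem sizes at each level:
Level 0: 1048576
Level 1: 262144
Level 2: 65536
Level 3: 16384
Level 4: 4096
Level 5: 1024
Level 6: 256
Level 7: 64
Level 8: 16
Level 9: 4
Level 10: 1

The root is level 0 and the size-1 base case is level 10 (the tree spans levels 0 through 10, i.e. 11 levels counting the root), so the depth is the number of divisions: log_4(1048576) = 10

The recursion tree depth is log_4(1048576) = 10. At each level, the problem size is divided by 4, so it takes 10 divisions to reduce to a base case of size 1. The algorithm makes 2 recursive calls at each level.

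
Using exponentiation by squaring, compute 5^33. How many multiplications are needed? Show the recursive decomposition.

Computing 5^33 by squaring (build up from 5^1; each line after the first costs one multiplication):

5^1 = 5
5^2 = (5^1)^2 = 5^2 = 25
5^4 = (5^2)^2 = 25^2 = 625
5^8 = (5^4)^2 = 625^2 = 390625
5^16 = (5^8)^2 = 390625^2 = 152587890625
5^32 = (5^16)^2 = 152587890625^2 = 23283064365386962890625
5^33 = 5 * 5^32 = 5 * 23283064365386962890625 = 116415321826934814453125

Result: 116415321826934814453125
Multiplications needed: 6 (6 lines after 5^1)

5^33 = 116415321826934814453125. Using exponentiation by squaring, this requires 6 multiplications. The key idea: if the exponent is even, square the half-power; if odd, multiply by the base once.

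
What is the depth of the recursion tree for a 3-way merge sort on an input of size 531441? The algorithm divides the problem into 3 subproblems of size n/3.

For divide and conquer with division factor 3:

Problem sizes at each level:
Level 0: 531441
Level 1: 177147
Level 2: 59049
Level 3: 19683
Level 4: 6561
Level 5: 2187
Level 6: 729
Level 7: 243
Level 8: 81
Level 9: 27
Level 10: 9
Level 11: 3
Level 12: 1

The root is level 0 and the size-1 base case is level 12 (the tree spans levels 0 through 12, i.e. 13 levels counting the root), so the depth is the number of divisions: log_3(531441) = 12

The recursion tree depth is log_3(531441) = 12. At each level, the problem size is divided by 3, so it takes 12 divisions to reduce to a base case of size 1. The algorithm makes 3 recursive calls at each level.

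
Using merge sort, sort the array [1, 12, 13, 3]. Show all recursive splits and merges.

Merge sort trace:

Split: [1, 12, 13, 3] -> [1, 12] and [13, 3]
  Split: [1, 12] -> [1] and [12]
  Merge: [1] + [12] -> [1, 12]
  Split: [13, 3] -> [13] and [3]
  Merge: [13] + [3] -> [3, 13]
Merge: [1, 12] + [3, 13] -> [1, 3, 12, 13]

Final sorted array: [1, 3, 12, 13]

The merge sort proceeds by recursively splitting the array and merging sorted halves.
After all merges, the sorted array is [1, 3, 12, 13].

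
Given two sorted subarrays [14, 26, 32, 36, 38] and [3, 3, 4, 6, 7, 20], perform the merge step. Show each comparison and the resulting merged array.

Merging process:

Compare 14 vs 3: take 3 from right. Merged: [3]
Compare 14 vs 3: take 3 from right. Merged: [3, 3]
Compare 14 vs 4: take 4 from right. Merged: [3, 3, 4]
Compare 14 vs 6: take 6 from right. Merged: [3, 3, 4, 6]
Compare 14 vs 7: take 7 from right. Merged: [3, 3, 4, 6, 7]
Compare 14 vs 20: take 14 from left. Merged: [3, 3, 4, 6, 7, 14]
Compare 26 vs 20: take 20 from right. Merged: [3, 3, 4, 6, 7, 14, 20]
Append remaining from left: [26, 32, 36, 38]. Merged: [3, 3, 4, 6, 7, 14, 20, 26, 32, 36, 38]

Final merged array: [3, 3, 4, 6, 7, 14, 20, 26, 32, 36, 38]
Total comparisons: 7

The merged array is [3, 3, 4, 6, 7, 14, 20, 26, 32, 36, 38], requiring 7 comparisons. The merge step runs in O(n) time where n is the total number of elements.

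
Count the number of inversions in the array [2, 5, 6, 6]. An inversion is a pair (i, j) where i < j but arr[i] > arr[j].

Finding inversions in [2, 5, 6, 6]:


Total inversions: 0

The array has 0 inversions. It is already sorted.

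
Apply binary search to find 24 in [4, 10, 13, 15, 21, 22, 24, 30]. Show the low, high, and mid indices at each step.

Binary search for 24 in [4, 10, 13, 15, 21, 22, 24, 30]:

lo=0, hi=7, mid=3, arr[mid]=15 -> 15 < 24, search right half
lo=4, hi=7, mid=5, arr[mid]=22 -> 22 < 24, search right half
lo=6, hi=7, mid=6, arr[mid]=24 -> Found target at index 6!

Binary search finds 24 at index 6 after 3 comparisons. The search repeatedly halves the search space by comparing with the middle element.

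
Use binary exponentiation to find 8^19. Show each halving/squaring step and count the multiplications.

Computing 8^19 by squaring (build up from 8^1; each line after the first costs one multiplication):

8^1 = 8
8^2 = (8^1)^2 = 8^2 = 64
8^4 = (8^2)^2 = 64^2 = 4096
8^8 = (8^4)^2 = 4096^2 = 16777216
8^9 = 8 * 8^8 = 8 * 16777216 = 134217728
8^18 = (8^9)^2 = 134217728^2 = 18014398509481984
8^19 = 8 * 8^18 = 8 * 18014398509481984 = 144115188075855872

Result: 144115188075855872
Multiplications needed: 6 (6 lines after 8^1)

8^19 = 144115188075855872. Using exponentiation by squaring, this requires 6 multiplications. The key idea: if the exponent is even, square the half-power; if odd, multiply by the base once.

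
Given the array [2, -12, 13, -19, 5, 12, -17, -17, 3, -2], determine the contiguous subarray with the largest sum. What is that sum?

Using Kadane's algorithm on [2, -12, 13, -19, 5, 12, -17, -17, 3, -2]:

Scanning through the array:
Position 1 (value -12): max_ending_here = -10, max_so_far = 2
Position 2 (value 13): max_ending_here = 13, max_so_far = 13
Position 3 (value -19): max_ending_here = -6, max_so_far = 13
Position 4 (value 5): max_ending_here = 5, max_so_far = 13
Position 5 (value 12): max_ending_here = 17, max_so_far = 17
Position 6 (value -17): max_ending_here = 0, max_so_far = 17
Position 7 (value -17): max_ending_here = -17, max_so_far = 17
Position 8 (value 3): max_ending_here = 3, max_so_far = 17
Position 9 (value -2): max_ending_here = 1, max_so_far = 17

Maximum subarray: [5, 12]
Maximum sum: 17

The maximum subarray is [5, 12] with sum 17. This subarray runs from index 4 to index 5.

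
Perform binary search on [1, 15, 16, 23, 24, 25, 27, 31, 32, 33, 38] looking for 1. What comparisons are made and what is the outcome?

Binary search for 1 in [1, 15, 16, 23, 24, 25, 27, 31, 32, 33, 38]:

lo=0, hi=10, mid=5, arr[mid]=25 -> 25 > 1, search left half
lo=0, hi=4, mid=2, arr[mid]=16 -> 16 > 1, search left half
lo=0, hi=1, mid=0, arr[mid]=1 -> Found target at index 0!

Binary search finds 1 at index 0 after 3 comparisons. The search repeatedly halves the search space by comparing with the middle element.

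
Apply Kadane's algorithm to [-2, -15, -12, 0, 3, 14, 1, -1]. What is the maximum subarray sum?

Using Kadane's algorithm on [-2, -15, -12, 0, 3, 14, 1, -1]:

Scanning through the array:
Position 1 (value -15): max_ending_here = -15, max_so_far = -2
Position 2 (value -12): max_ending_here = -12, max_so_far = -2
Position 3 (value 0): max_ending_here = 0, max_so_far = 0
Position 4 (value 3): max_ending_here = 3, max_so_far = 3
Position 5 (value 14): max_ending_here = 17, max_so_far = 17
Position 6 (value 1): max_ending_here = 18, max_so_far = 18
Position 7 (value -1): max_ending_here = 17, max_so_far = 18

Maximum subarray: [0, 3, 14, 1]
Maximum sum: 18

The maximum subarray is [0, 3, 14, 1] with sum 18. This subarray runs from index 3 to index 6.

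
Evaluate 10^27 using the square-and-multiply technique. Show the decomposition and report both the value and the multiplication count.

Computing 10^27 by squaring (build up from 10^1; each line after the first costs one multiplication):

10^1 = 10
10^2 = (10^1)^2 = 10^2 = 100
10^3 = 10 * 10^2 = 10 * 100 = 1000
10^6 = (10^3)^2 = 1000^2 = 1000000
10^12 = (10^6)^2 = 1000000^2 = 1000000000000
10^13 = 10 * 10^12 = 10 * 1000000000000 = 10000000000000
10^26 = (10^13)^2 = 10000000000000^2 = 100000000000000000000000000
10^27 = 10 * 10^26 = 10 * 100000000000000000000000000 = 1000000000000000000000000000

Result: 1000000000000000000000000000
Multiplications needed: 7 (7 lines after 10^1)

10^27 = 1000000000000000000000000000. Using exponentiation by squaring, this requires 7 multiplications. The key idea: if the exponent is even, square the half-power; if odd, multiply by the base once.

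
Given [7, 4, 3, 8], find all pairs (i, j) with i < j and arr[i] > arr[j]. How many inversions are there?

Finding inversions in [7, 4, 3, 8]:

(0, 1): arr[0]=7 > arr[1]=4
(0, 2): arr[0]=7 > arr[2]=3
(1, 2): arr[1]=4 > arr[2]=3

Total inversions: 3

The array has 3 inversion(s): (0,1), (0,2), (1,2). Each pair (i,j) satisfies i < j and arr[i] > arr[j].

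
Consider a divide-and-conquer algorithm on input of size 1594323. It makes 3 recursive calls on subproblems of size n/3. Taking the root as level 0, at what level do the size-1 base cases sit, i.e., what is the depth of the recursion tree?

For divide and conquer with division factor 3:

Problem sizes at each level:
Level 0: 1594323
Level 1: 531441
Level 2: 177147
Level 3: 59049
Level 4: 19683
Level 5: 6561
Level 6: 2187
Level 7: 729
Level 8: 243
Level 9: 81
Level 10: 27
Level 11: 9
Level 12: 3
Level 13: 1

The root is level 0 and the size-1 base case is level 13 (the tree spans levels 0 through 13, i.e. 14 levels counting the root), so the depth is the number of divisions: log_3(1594323) = 13

The recursion tree depth is log_3(1594323) = 13. At each level, the problem size is divided by 3, so it takes 13 divisions to reduce to a base case of size 1. The algorithm makes 3 recursive calls at each level.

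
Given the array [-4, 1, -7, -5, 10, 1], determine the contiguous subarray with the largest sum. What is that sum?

Using Kadane's algorithm on [-4, 1, -7, -5, 10, 1]:

Scanning through the array:
Position 1 (value 1): max_ending_here = 1, max_so_far = 1
Position 2 (value -7): max_ending_here = -6, max_so_far = 1
Position 3 (value -5): max_ending_here = -5, max_so_far = 1
Position 4 (value 10): max_ending_here = 10, max_so_far = 10
Position 5 (value 1): max_ending_here = 11, max_so_far = 11

Maximum subarray: [10, 1]
Maximum sum: 11

The maximum subarray is [10, 1] with sum 11. This subarray runs from index 4 to index 5.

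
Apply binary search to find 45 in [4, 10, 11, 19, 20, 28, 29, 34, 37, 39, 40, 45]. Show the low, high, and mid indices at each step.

Binary search for 45 in [4, 10, 11, 19, 20, 28, 29, 34, 37, 39, 40, 45]:

lo=0, hi=11, mid=5, arr[mid]=28 -> 28 < 45, search right half
lo=6, hi=11, mid=8, arr[mid]=37 -> 37 < 45, search right half
lo=9, hi=11, mid=10, arr[mid]=40 -> 40 < 45, search right half
lo=11, hi=11, mid=11, arr[mid]=45 -> Found target at index 11!

Binary search finds 45 at index 11 after 4 comparisons. The search repeatedly halves the search space by comparing with the middle element.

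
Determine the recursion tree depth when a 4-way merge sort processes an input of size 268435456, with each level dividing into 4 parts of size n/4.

For divide and conquer with division factor 4:

Problem sizes at each level:
Level 0: 268435456
Level 1: 67108864
Level 2: 16777216
Level 3: 4194304
Level 4: 1048576
Level 5: 262144
Level 6: 65536
Level 7: 16384
Level 8: 4096
Level 9: 1024
Level 10: 256
Level 11: 64
Level 12: 16
Level 13: 4
Level 14: 1

The root is level 0 and the size-1 base case is level 14 (the tree spans levels 0 through 14, i.e. 15 levels counting the root), so the depth is the number of divisions: log_4(268435456) = 14

The recursion tree depth is log_4(268435456) = 14. At each level, the problem size is divided by 4, so it takes 14 divisions to reduce to a base case of size 1. The algorithm makes 4 recursive calls at each level.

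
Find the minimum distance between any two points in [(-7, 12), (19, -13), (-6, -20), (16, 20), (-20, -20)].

Computing all pairwise distances among 5 points:

d((-7, 12), (19, -13)) = 36.0694
d((-7, 12), (-6, -20)) = 32.0156
d((-7, 12), (16, 20)) = 24.3516
d((-7, 12), (-20, -20)) = 34.5398
d((19, -13), (-6, -20)) = 25.9615
d((19, -13), (16, 20)) = 33.1361
d((19, -13), (-20, -20)) = 39.6232
d((-6, -20), (16, 20)) = 45.6508
d((-6, -20), (-20, -20)) = 14.0 <-- minimum
d((16, 20), (-20, -20)) = 53.8145

Closest pair: (-6, -20) and (-20, -20) with distance 14.0

The closest pair is (-6, -20) and (-20, -20) with Euclidean distance 14.0. For 5 points, brute-force pairwise comparison is shown above. For large n, the divide-and-conquer algorithm (sort by x, recurse on halves, check the dividing strip) achieves O(n log n).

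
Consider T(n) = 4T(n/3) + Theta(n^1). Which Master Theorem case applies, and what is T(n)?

Master Theorem for T(n) = 4T(n/3) + O(n^1):

a = 4, b = 3, c = 1
log_b(a) = log_3(4) = 1.2619

Case 1: c = 1 < log_3(4) = 1.2619
T(n) = O(n^(log_3 4))

For T(n) = 4T(n/3) + O(n^1): log_3(4) = 1.2619. This is Case 1 of the Master Theorem (c < log_b(a), work dominated by leaves), giving O(n^(log_3 4)).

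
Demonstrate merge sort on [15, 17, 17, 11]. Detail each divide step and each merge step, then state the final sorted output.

Merge sort trace:

Split: [15, 17, 17, 11] -> [15, 17] and [17, 11]
  Split: [15, 17] -> [15] and [17]
  Merge: [15] + [17] -> [15, 17]
  Split: [17, 11] -> [17] and [11]
  Merge: [17] + [11] -> [11, 17]
Merge: [15, 17] + [11, 17] -> [11, 15, 17, 17]

Final sorted array: [11, 15, 17, 17]

The merge sort proceeds by recursively splitting the array and merging sorted halves.
After all merges, the sorted array is [11, 15, 17, 17].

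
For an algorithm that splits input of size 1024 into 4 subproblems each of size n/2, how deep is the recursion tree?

For divide and conquer with division factor 2:

Problem sizes at each level:
Level 0: 1024
Level 1: 512
Level 2: 256
Level 3: 128
Level 4: 64
Level 5: 32
Level 6: 16
Level 7: 8
Level 8: 4
Level 9: 2
Level 10: 1

The root is level 0 and the size-1 base case is level 10 (the tree spans levels 0 through 10, i.e. 11 levels counting the root), so the depth is the number of divisions: log_2(1024) = 10

The recursion tree depth is log_2(1024) = 10. At each level, the problem size is divided by 2, so it takes 10 divisions to reduce to a base case of size 1. The algorithm makes 4 recursive calls at each level.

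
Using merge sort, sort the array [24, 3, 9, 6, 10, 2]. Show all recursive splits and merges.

Merge sort trace:

Split: [24, 3, 9, 6, 10, 2] -> [24, 3, 9] and [6, 10, 2]
  Split: [24, 3, 9] -> [24] and [3, 9]
    Split: [3, 9] -> [3] and [9]
    Merge: [3] + [9] -> [3, 9]
  Merge: [24] + [3, 9] -> [3, 9, 24]
  Split: [6, 10, 2] -> [6] and [10, 2]
    Split: [10, 2] -> [10] and [2]
    Merge: [10] + [2] -> [2, 10]
  Merge: [6] + [2, 10] -> [2, 6, 10]
Merge: [3, 9, 24] + [2, 6, 10] -> [2, 3, 6, 9, 10, 24]

Final sorted array: [2, 3, 6, 9, 10, 24]

The merge sort proceeds by recursively splitting the array and merging sorted halves.
After all merges, the sorted array is [2, 3, 6, 9, 10, 24].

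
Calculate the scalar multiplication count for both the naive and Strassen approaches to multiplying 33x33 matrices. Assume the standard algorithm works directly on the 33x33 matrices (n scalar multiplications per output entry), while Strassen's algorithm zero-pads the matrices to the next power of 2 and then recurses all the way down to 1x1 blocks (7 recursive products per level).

Matrix multiplication for 33x33 matrices:

Strassen's algorithm requires power-of-2 dimensions. Pad 33x33 to 64x64 (next power of 2).

Standard algorithm: 33^3 = 35937 multiplications
Strassen's algorithm: 7^(log2(64)) = 7^6 = 117649 multiplications
Difference: 35937 - 117649 = -81712 (Strassen uses MORE here due to padding overhead — for small or just-over-power-of-2 n, padding can outweigh the per-level savings)

Standard: 35937 multiplications (33^3). Strassen: 117649 multiplications (7^6, after padding to 64x64). Strassen reduces 8 recursive multiplications to 7 at each level.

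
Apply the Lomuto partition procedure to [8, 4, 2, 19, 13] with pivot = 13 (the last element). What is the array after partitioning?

Lomuto partition with pivot = 13:

Initial array: [8, 4, 2, 19, 13]

arr[0]=8 <= 13: swap with position 0, array becomes [8, 4, 2, 19, 13]
arr[1]=4 <= 13: swap with position 1, array becomes [8, 4, 2, 19, 13]
arr[2]=2 <= 13: swap with position 2, array becomes [8, 4, 2, 19, 13]
arr[3]=19 > 13: no swap

Place pivot at position 3: [8, 4, 2, 13, 19]
Pivot position: 3

After partitioning with pivot 13, the array becomes [8, 4, 2, 13, 19]. The pivot is placed at index 3. All elements to the left of the pivot are <= 13, and all elements to the right are > 13.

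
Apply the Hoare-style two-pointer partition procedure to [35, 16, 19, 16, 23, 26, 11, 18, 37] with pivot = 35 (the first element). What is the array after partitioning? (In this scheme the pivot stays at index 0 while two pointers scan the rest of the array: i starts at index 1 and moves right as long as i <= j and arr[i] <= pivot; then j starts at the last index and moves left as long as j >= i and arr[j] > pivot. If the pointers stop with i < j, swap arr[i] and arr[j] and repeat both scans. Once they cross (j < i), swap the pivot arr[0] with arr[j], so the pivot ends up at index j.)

Hoare-style two-pointer partition with pivot = 35:

Initial array: [35, 16, 19, 16, 23, 26, 11, 18, 37]

Pointers start at i = 1, j = 8.
i ends at 8, j ends at 7: the pointers have crossed (j < i), so scanning stops.

Swap pivot arr[0] with arr[7] to place pivot at position 7: [18, 16, 19, 16, 23, 26, 11, 35, 37]
Pivot position: 7

After partitioning with pivot 35, the array becomes [18, 16, 19, 16, 23, 26, 11, 35, 37]. The pivot is placed at index 7. All elements to the left of the pivot are <= 35, and all elements to the right are > 35.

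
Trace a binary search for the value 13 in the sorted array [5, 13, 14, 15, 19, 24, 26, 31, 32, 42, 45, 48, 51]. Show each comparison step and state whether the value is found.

Binary search for 13 in [5, 13, 14, 15, 19, 24, 26, 31, 32, 42, 45, 48, 51]:

lo=0, hi=12, mid=6, arr[mid]=26 -> 26 > 13, search left half
lo=0, hi=5, mid=2, arr[mid]=14 -> 14 > 13, search left half
lo=0, hi=1, mid=0, arr[mid]=5 -> 5 < 13, search right half
lo=1, hi=1, mid=1, arr[mid]=13 -> Found target at index 1!

Binary search finds 13 at index 1 after 4 comparisons. The search repeatedly halves the search space by comparing with the middle element.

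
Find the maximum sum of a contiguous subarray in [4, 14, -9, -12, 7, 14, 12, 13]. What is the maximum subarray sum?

Using Kadane's algorithm on [4, 14, -9, -12, 7, 14, 12, 13]:

Scanning through the array:
Position 1 (value 14): max_ending_here = 18, max_so_far = 18
Position 2 (value -9): max_ending_here = 9, max_so_far = 18
Position 3 (value -12): max_ending_here = -3, max_so_far = 18
Position 4 (value 7): max_ending_here = 7, max_so_far = 18
Position 5 (value 14): max_ending_here = 21, max_so_far = 21
Position 6 (value 12): max_ending_here = 33, max_so_far = 33
Position 7 (value 13): max_ending_here = 46, max_so_far = 46

Maximum subarray: [7, 14, 12, 13]
Maximum sum: 46

The maximum subarray is [7, 14, 12, 13] with sum 46. This subarray runs from index 4 to index 7.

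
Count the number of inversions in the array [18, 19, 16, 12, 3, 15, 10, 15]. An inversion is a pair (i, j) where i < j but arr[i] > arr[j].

Finding inversions in [18, 19, 16, 12, 3, 15, 10, 15]:

(0, 2): arr[0]=18 > arr[2]=16
(0, 3): arr[0]=18 > arr[3]=12
(0, 4): arr[0]=18 > arr[4]=3
(0, 5): arr[0]=18 > arr[5]=15
(0, 6): arr[0]=18 > arr[6]=10
(0, 7): arr[0]=18 > arr[7]=15
(1, 2): arr[1]=19 > arr[2]=16
(1, 3): arr[1]=19 > arr[3]=12
(1, 4): arr[1]=19 > arr[4]=3
(1, 5): arr[1]=19 > arr[5]=15
(1, 6): arr[1]=19 > arr[6]=10
(1, 7): arr[1]=19 > arr[7]=15
(2, 3): arr[2]=16 > arr[3]=12
(2, 4): arr[2]=16 > arr[4]=3
(2, 5): arr[2]=16 > arr[5]=15
(2, 6): arr[2]=16 > arr[6]=10
(2, 7): arr[2]=16 > arr[7]=15
(3, 4): arr[3]=12 > arr[4]=3
(3, 6): arr[3]=12 > arr[6]=10
(5, 6): arr[5]=15 > arr[6]=10

Total inversions: 20

The array has 20 inversion(s): (0,2), (0,3), (0,4), (0,5), (0,6), (0,7), (1,2), (1,3), (1,4), (1,5), (1,6), (1,7), (2,3), (2,4), (2,5), (2,6), (2,7), (3,4), (3,6), (5,6). Each pair (i,j) satisfies i < j and arr[i] > arr[j].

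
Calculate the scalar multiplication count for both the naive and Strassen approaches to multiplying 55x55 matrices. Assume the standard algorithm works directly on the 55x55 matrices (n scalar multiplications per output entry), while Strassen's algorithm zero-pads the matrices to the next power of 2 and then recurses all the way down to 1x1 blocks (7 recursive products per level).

Matrix multiplication for 55x55 matrices:

Strassen's algorithm requires power-of-2 dimensions. Pad 55x55 to 64x64 (next power of 2).

Standard algorithm: 55^3 = 166375 multiplications
Strassen's algorithm: 7^(log2(64)) = 7^6 = 117649 multiplications
Savings: 166375 - 117649 = 48726 multiplications

Standard: 166375 multiplications (55^3). Strassen: 117649 multiplications (7^6, after padding to 64x64). Strassen reduces 8 recursive multiplications to 7 at each level.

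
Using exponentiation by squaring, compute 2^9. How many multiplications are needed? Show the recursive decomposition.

Computing 2^9 by squaring (build up from 2^1; each line after the first costs one multiplication):

2^1 = 2
2^2 = (2^1)^2 = 2^2 = 4
2^4 = (2^2)^2 = 4^2 = 16
2^8 = (2^4)^2 = 16^2 = 256
2^9 = 2 * 2^8 = 2 * 256 = 512

Result: 512
Multiplications needed: 4 (4 lines after 2^1)

2^9 = 512. Using exponentiation by squaring, this requires 4 multiplications. The key idea: if the exponent is even, square the half-power; if odd, multiply by the base once.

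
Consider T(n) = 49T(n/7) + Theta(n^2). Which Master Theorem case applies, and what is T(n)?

Master Theorem for T(n) = 49T(n/7) + O(n^2):

a = 49, b = 7, c = 2
log_b(a) = log_7(49) = 2.0000

Case 2: c = 2 = log_7(49) = 2.0000
T(n) = O(n^2 log n) = O(n^2 log n)

For T(n) = 49T(n/7) + O(n^2): log_7(49) = 2.0000. This is Case 2 of the Master Theorem (c = log_b(a), equal work at all levels), giving O(n^2 log n).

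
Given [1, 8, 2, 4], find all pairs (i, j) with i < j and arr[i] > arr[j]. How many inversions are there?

Finding inversions in [1, 8, 2, 4]:

(1, 2): arr[1]=8 > arr[2]=2
(1, 3): arr[1]=8 > arr[3]=4

Total inversions: 2

The array has 2 inversion(s): (1,2), (1,3). Each pair (i,j) satisfies i < j and arr[i] > arr[j].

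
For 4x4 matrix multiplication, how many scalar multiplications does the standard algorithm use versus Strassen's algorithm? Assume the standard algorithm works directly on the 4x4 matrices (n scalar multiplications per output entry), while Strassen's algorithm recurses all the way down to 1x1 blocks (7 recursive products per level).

Matrix multiplication for 4x4 matrices:

Standard algorithm: 4^3 = 64 multiplications
Strassen's algorithm: 7^(log2(4)) = 7^2 = 49 multiplications
Savings: 64 - 49 = 15 multiplications

Standard: 64 multiplications (4^3). Strassen: 49 multiplications (7^2). Strassen reduces 8 recursive multiplications to 7 at each level.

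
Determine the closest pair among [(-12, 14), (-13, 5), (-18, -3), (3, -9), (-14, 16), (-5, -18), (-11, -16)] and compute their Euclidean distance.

Computing all pairwise distances among 7 points:

d((-12, 14), (-13, 5)) = 9.0554
d((-12, 14), (-18, -3)) = 18.0278
d((-12, 14), (3, -9)) = 27.4591
d((-12, 14), (-14, 16)) = 2.8284 <-- minimum
d((-12, 14), (-5, -18)) = 32.7567
d((-12, 14), (-11, -16)) = 30.0167
d((-13, 5), (-18, -3)) = 9.434
d((-13, 5), (3, -9)) = 21.2603
d((-13, 5), (-14, 16)) = 11.0454
d((-13, 5), (-5, -18)) = 24.3516
d((-13, 5), (-11, -16)) = 21.095
d((-18, -3), (3, -9)) = 21.8403
d((-18, -3), (-14, 16)) = 19.4165
d((-18, -3), (-5, -18)) = 19.8494
d((-18, -3), (-11, -16)) = 14.7648
d((3, -9), (-14, 16)) = 30.2324
d((3, -9), (-5, -18)) = 12.0416
d((3, -9), (-11, -16)) = 15.6525
d((-14, 16), (-5, -18)) = 35.171
d((-14, 16), (-11, -16)) = 32.1403
d((-5, -18), (-11, -16)) = 6.3246

Closest pair: (-12, 14) and (-14, 16) with distance 2.8284

The closest pair is (-12, 14) and (-14, 16) with Euclidean distance 2.8284. For 7 points, brute-force pairwise comparison is shown above. For large n, the divide-and-conquer algorithm (sort by x, recurse on halves, check the dividing strip) achieves O(n log n).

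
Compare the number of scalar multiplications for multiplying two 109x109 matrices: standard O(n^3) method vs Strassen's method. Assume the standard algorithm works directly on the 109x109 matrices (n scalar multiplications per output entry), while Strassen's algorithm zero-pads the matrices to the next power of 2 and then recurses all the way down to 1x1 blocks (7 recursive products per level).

Matrix multiplication for 109x109 matrices:

Strassen's algorithm requires power-of-2 dimensions. Pad 109x109 to 128x128 (next power of 2).

Standard algorithm: 109^3 = 1295029 multiplications
Strassen's algorithm: 7^(log2(128)) = 7^7 = 823543 multiplications
Savings: 1295029 - 823543 = 471486 multiplications

Standard: 1295029 multiplications (109^3). Strassen: 823543 multiplications (7^7, after padding to 128x128). Strassen reduces 8 recursive multiplications to 7 at each level.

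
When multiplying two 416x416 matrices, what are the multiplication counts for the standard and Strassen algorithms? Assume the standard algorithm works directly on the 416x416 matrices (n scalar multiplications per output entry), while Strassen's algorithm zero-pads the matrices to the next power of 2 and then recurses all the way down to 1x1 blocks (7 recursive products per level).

Matrix multiplication for 416x416 matrices:

Strassen's algorithm requires power-of-2 dimensions. Pad 416x416 to 512x512 (next power of 2).

Standard algorithm: 416^3 = 71991296 multiplications
Strassen's algorithm: 7^(log2(512)) = 7^9 = 40353607 multiplications
Savings: 71991296 - 40353607 = 31637689 multiplications

Standard: 71991296 multiplications (416^3). Strassen: 40353607 multiplications (7^9, after padding to 512x512). Strassen reduces 8 recursive multiplications to 7 at each level.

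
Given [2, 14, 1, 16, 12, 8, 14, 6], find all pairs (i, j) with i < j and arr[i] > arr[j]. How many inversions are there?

Finding inversions in [2, 14, 1, 16, 12, 8, 14, 6]:

(0, 2): arr[0]=2 > arr[2]=1
(1, 2): arr[1]=14 > arr[2]=1
(1, 4): arr[1]=14 > arr[4]=12
(1, 5): arr[1]=14 > arr[5]=8
(1, 7): arr[1]=14 > arr[7]=6
(3, 4): arr[3]=16 > arr[4]=12
(3, 5): arr[3]=16 > arr[5]=8
(3, 6): arr[3]=16 > arr[6]=14
(3, 7): arr[3]=16 > arr[7]=6
(4, 5): arr[4]=12 > arr[5]=8
(4, 7): arr[4]=12 > arr[7]=6
(5, 7): arr[5]=8 > arr[7]=6
(6, 7): arr[6]=14 > arr[7]=6

Total inversions: 13

The array has 13 inversion(s): (0,2), (1,2), (1,4), (1,5), (1,7), (3,4), (3,5), (3,6), (3,7), (4,5), (4,7), (5,7), (6,7). Each pair (i,j) satisfies i < j and arr[i] > arr[j].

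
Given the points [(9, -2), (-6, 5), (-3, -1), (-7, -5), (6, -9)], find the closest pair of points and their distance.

Computing all pairwise distances among 5 points:

d((9, -2), (-6, 5)) = 16.5529
d((9, -2), (-3, -1)) = 12.0416
d((9, -2), (-7, -5)) = 16.2788
d((9, -2), (6, -9)) = 7.6158
d((-6, 5), (-3, -1)) = 6.7082
d((-6, 5), (-7, -5)) = 10.0499
d((-6, 5), (6, -9)) = 18.4391
d((-3, -1), (-7, -5)) = 5.6569 <-- minimum
d((-3, -1), (6, -9)) = 12.0416
d((-7, -5), (6, -9)) = 13.6015

Closest pair: (-3, -1) and (-7, -5) with distance 5.6569

The closest pair is (-3, -1) and (-7, -5) with Euclidean distance 5.6569. For 5 points, brute-force pairwise comparison is shown above. For large n, the divide-and-conquer algorithm (sort by x, recurse on halves, check the dividing strip) achieves O(n log n).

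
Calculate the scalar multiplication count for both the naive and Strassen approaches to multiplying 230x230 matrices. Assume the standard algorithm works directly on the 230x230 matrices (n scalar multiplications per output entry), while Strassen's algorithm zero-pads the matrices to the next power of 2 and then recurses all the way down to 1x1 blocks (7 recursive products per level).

Matrix multiplication for 230x230 matrices:

Strassen's algorithm requires power-of-2 dimensions. Pad 230x230 to 256x256 (next power of 2).

Standard algorithm: 230^3 = 12167000 multiplications
Strassen's algorithm: 7^(log2(256)) = 7^8 = 5764801 multiplications
Savings: 12167000 - 5764801 = 6402199 multiplications

Standard: 12167000 multiplications (230^3). Strassen: 5764801 multiplications (7^8, after padding to 256x256). Strassen reduces 8 recursive multiplications to 7 at each level.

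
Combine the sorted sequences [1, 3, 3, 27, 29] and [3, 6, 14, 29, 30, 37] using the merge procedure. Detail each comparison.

Merging process:

Compare 1 vs 3: take 1 from left. Merged: [1]
Compare 3 vs 3: take 3 from left. Merged: [1, 3]
Compare 3 vs 3: take 3 from left. Merged: [1, 3, 3]
Compare 27 vs 3: take 3 from right. Merged: [1, 3, 3, 3]
Compare 27 vs 6: take 6 from right. Merged: [1, 3, 3, 3, 6]
Compare 27 vs 14: take 14 from right. Merged: [1, 3, 3, 3, 6, 14]
Compare 27 vs 29: take 27 from left. Merged: [1, 3, 3, 3, 6, 14, 27]
Compare 29 vs 29: take 29 from left. Merged: [1, 3, 3, 3, 6, 14, 27, 29]
Append remaining from right: [29, 30, 37]. Merged: [1, 3, 3, 3, 6, 14, 27, 29, 29, 30, 37]

Final merged array: [1, 3, 3, 3, 6, 14, 27, 29, 29, 30, 37]
Total comparisons: 8

The merged array is [1, 3, 3, 3, 6, 14, 27, 29, 29, 30, 37], requiring 8 comparisons. The merge step runs in O(n) time where n is the total number of elements.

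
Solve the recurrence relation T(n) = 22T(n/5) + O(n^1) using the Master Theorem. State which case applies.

Master Theorem for T(n) = 22T(n/5) + O(n^1):

a = 22, b = 5, c = 1
log_b(a) = log_5(22) = 1.9206

Case 1: c = 1 < log_5(22) = 1.9206
T(n) = O(n^(log_5 22))

For T(n) = 22T(n/5) + O(n^1): log_5(22) = 1.9206. This is Case 1 of the Master Theorem (c < log_b(a), work dominated by leaves), giving O(n^(log_5 22)).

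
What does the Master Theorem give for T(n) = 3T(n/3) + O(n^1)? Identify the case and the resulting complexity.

Master Theorem for T(n) = 3T(n/3) + O(n^1):

a = 3, b = 3, c = 1
log_b(a) = log_3(3) = 1.0000

Case 2: c = 1 = log_3(3) = 1.0000
T(n) = O(n^1 log n) = O(n log n)

For T(n) = 3T(n/3) + O(n^1): log_3(3) = 1.0000. This is Case 2 of the Master Theorem (c = log_b(a), equal work at all levels), giving O(n log n).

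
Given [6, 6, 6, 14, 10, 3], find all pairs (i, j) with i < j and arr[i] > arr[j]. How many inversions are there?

Finding inversions in [6, 6, 6, 14, 10, 3]:

(0, 5): arr[0]=6 > arr[5]=3
(1, 5): arr[1]=6 > arr[5]=3
(2, 5): arr[2]=6 > arr[5]=3
(3, 4): arr[3]=14 > arr[4]=10
(3, 5): arr[3]=14 > arr[5]=3
(4, 5): arr[4]=10 > arr[5]=3

Total inversions: 6

The array has 6 inversion(s): (0,5), (1,5), (2,5), (3,4), (3,5), (4,5). Each pair (i,j) satisfies i < j and arr[i] > arr[j].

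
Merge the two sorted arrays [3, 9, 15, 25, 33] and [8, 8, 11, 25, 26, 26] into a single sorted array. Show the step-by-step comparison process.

Merging process:

Compare 3 vs 8: take 3 from left. Merged: [3]
Compare 9 vs 8: take 8 from right. Merged: [3, 8]
Compare 9 vs 8: take 8 from right. Merged: [3, 8, 8]
Compare 9 vs 11: take 9 from left. Merged: [3, 8, 8, 9]
Compare 15 vs 11: take 11 from right. Merged: [3, 8, 8, 9, 11]
Compare 15 vs 25: take 15 from left. Merged: [3, 8, 8, 9, 11, 15]
Compare 25 vs 25: take 25 from left. Merged: [3, 8, 8, 9, 11, 15, 25]
Compare 33 vs 25: take 25 from right. Merged: [3, 8, 8, 9, 11, 15, 25, 25]
Compare 33 vs 26: take 26 from right. Merged: [3, 8, 8, 9, 11, 15, 25, 25, 26]
Compare 33 vs 26: take 26 from right. Merged: [3, 8, 8, 9, 11, 15, 25, 25, 26, 26]
Append remaining from left: [33]. Merged: [3, 8, 8, 9, 11, 15, 25, 25, 26, 26, 33]

Final merged array: [3, 8, 8, 9, 11, 15, 25, 25, 26, 26, 33]
Total comparisons: 10

The merged array is [3, 8, 8, 9, 11, 15, 25, 25, 26, 26, 33], requiring 10 comparisons. The merge step runs in O(n) time where n is the total number of elements.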